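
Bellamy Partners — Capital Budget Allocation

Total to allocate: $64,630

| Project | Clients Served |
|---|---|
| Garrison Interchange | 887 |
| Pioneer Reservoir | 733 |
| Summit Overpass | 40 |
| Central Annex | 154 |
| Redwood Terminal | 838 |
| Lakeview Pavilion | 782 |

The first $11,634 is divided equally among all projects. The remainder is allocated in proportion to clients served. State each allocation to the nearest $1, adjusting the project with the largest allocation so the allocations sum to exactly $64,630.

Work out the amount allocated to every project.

Equal tier: $11,634 ÷ 6 = $1,939 apiece.
Remainder $52,996 by clients served (total 3,434): Garrison Interchange 13,688.83 → $13,689; Pioneer Reservoir 11,312.19 → $11,312; Summit Overpass 617.31 → $617; Central Annex 2,376.64 → $2,377; Redwood Terminal 12,932.63 → $12,933; Lakeview Pavilion 12,068.40 → $12,068.
Totals: Garrison Interchange $1,939 + $13,689 = $15,628; Pioneer Reservoir $1,939 + $11,312 = $13,251; Summit Overpass $1,939 + $617 = $2,556; Central Annex $1,939 + $2,377 = $4,316; Redwood Terminal $1,939 + $12,933 = $14,872; Lakeview Pavilion $1,939 + $12,068 = $14,007.

Garrison Interchange: $15,628 | Pioneer Reservoir: $13,251 | Summit Overpass: $2,556 | Central Annex: $4,316 | Redwood Terminal: $14,872 | Lakeview Pavilion: $14,007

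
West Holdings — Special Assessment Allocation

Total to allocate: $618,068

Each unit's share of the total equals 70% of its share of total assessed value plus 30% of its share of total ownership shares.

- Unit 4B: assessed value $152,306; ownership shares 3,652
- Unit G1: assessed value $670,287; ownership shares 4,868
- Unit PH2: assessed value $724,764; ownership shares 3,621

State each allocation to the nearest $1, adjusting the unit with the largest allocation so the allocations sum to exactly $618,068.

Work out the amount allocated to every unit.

Unit 4B: $98,360 | Unit G1: $261,760 | Unit PH2: $257,948

Assessed value total 1,547,357; ownership shares total 12,141.
Blended shares (70% assessed value + 30% ownership shares): Unit 4B 0.1591; Unit G1 0.4235; Unit PH2 0.4173.
Raw shares: Unit 4B 98,359.67; Unit G1 261,760.41; Unit PH2 257,947.92.
After rounding ($1): Unit 4B $98,360; Unit G1 $261,760; Unit PH2 $257,948. Sum = $618,068.
No rounding difference to absorb.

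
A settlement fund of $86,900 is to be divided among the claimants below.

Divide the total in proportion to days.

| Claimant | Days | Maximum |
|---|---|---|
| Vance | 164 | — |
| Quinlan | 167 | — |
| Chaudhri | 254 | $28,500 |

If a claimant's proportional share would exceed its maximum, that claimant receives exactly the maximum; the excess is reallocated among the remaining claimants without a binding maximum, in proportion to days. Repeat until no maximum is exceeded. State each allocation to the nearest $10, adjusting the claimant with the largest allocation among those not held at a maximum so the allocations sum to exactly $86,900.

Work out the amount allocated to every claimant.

Vance: $28,940 · Quinlan: $29,460 · Chaudhri: $28,500

Sum of days: 585.
Unconstrained shares: Vance 24,361.71; Quinlan 24,807.35; Chaudhri 37,730.94.
Held at cap: Chaudhri ($28,500); residual $58,400 reallocated over remaining days 331.
Remaining shares: Vance 28,935.35 → $28,940; Quinlan 29,464.65 → $29,460.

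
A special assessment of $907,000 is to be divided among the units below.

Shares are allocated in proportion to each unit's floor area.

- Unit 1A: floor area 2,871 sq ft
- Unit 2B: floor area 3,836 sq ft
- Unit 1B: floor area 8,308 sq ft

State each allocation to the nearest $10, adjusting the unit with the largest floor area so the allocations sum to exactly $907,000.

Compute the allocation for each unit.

Unit 1A: $173,430 · Unit 2B: $231,720 · Unit 1B: $501,850

Combined floor area = 15,015.
Proportional shares: Unit 1A 2,871/15,015 × $907,000 = 173,426.37; Unit 2B 3,836/15,015 × $907,000 = 231,718.41; Unit 1B 8,308/15,015 × $907,000 = 501,855.21.
After rounding ($10): Unit 1A $173,430; Unit 2B $231,720; Unit 1B $501,860. Sum = $907,010.
Difference $907,000 − $907,010 = −$10 applied to largest floor area (Unit 1B): Unit 1B becomes $501,850.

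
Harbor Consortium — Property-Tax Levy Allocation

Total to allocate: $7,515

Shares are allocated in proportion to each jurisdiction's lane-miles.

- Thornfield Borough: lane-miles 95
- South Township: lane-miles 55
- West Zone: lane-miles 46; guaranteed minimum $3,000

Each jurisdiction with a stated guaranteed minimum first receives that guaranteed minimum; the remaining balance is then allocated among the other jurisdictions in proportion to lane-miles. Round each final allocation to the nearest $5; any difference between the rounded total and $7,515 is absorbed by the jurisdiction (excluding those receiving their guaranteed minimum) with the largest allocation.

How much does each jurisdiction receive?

Thornfield Borough: $2,860 · South Township: $1,655 · West Zone: $3,000

Minimums first: West Zone $3,000. Residual $4,515.
Residual split over remaining lane-miles 150: Thornfield Borough 2,859.50 → $2,860; South Township 1,655.50 → $1,655.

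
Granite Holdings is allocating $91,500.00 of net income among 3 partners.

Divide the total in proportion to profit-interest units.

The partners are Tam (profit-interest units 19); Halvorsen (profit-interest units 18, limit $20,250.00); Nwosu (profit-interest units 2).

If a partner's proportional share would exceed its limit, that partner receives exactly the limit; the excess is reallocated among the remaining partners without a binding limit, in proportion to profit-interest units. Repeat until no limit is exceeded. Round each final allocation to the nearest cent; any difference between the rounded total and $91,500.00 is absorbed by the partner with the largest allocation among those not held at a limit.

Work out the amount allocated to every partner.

Profit-interest units total: 39.
Unconstrained shares: Tam 44,576.9231; Halvorsen 42,230.7692; Nwosu 4,692.3077.
Capped: Halvorsen ($20,250.00); balance $71,250.00 reallocated over remaining profit-interest units 21.
Redistributed shares: Tam 64,464.2857 → $64,464.29; Nwosu 6,785.7143 → $6,785.71.

Tam: $64,464.29 · Halvorsen: $20,250.00 · Nwosu: $6,785.71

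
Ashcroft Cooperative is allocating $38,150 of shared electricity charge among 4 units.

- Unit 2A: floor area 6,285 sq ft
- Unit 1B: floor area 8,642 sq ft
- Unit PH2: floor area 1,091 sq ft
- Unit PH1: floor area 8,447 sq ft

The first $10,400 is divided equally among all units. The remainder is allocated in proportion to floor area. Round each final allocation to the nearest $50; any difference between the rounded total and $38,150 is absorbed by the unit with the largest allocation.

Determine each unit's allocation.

Unit 2A: $9,750; Unit 1B: $12,350; Unit PH2: $3,850; Unit PH1: $12,200

Equal tier: $10,400 ÷ 4 = $2,600 apiece.
Remainder $27,750 by floor area (total 24,465): Unit 2A 7,128.91 → $7,150; Unit 1B 9,802.39 → $9,800; Unit PH2 1,237.49 → $1,250; Unit PH1 9,581.21 → $9,600.
Rounding difference −$50 on remainder applied to Unit 1B.
Totals: Unit 2A $2,600 + $7,150 = $9,750; Unit 1B $2,600 + $9,750 = $12,350; Unit PH2 $2,600 + $1,250 = $3,850; Unit PH1 $2,600 + $9,600 = $12,200.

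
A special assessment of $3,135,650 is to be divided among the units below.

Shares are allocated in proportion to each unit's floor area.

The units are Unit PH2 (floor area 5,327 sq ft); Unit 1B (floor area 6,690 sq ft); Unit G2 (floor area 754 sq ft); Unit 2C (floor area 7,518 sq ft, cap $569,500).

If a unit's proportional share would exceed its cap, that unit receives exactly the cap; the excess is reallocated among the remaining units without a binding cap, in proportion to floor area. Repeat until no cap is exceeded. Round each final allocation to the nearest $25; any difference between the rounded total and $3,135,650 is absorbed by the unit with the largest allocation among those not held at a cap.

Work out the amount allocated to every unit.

Sum of floor area: 20,289.
Pro-rata shares before constraints: Unit PH2 823,283.92; Unit 1B 1,033,934.57; Unit G2 116,530.14; Unit 2C 1,161,901.36.
Held at cap: Unit 2C ($569,500); residual $2,566,150 reallocated over remaining floor area 12,771.
Remaining shares: Unit PH2 1,070,384.55 → $1,070,375; Unit 1B 1,344,259.92 → $1,344,250; Unit G2 151,505.53 → $151,500.
Rounding difference +$25 applied to Unit 1B → $1,344,275.

Unit PH2: $1,070,375; Unit 1B: $1,344,275; Unit G2: $151,500; Unit 2C: $569,500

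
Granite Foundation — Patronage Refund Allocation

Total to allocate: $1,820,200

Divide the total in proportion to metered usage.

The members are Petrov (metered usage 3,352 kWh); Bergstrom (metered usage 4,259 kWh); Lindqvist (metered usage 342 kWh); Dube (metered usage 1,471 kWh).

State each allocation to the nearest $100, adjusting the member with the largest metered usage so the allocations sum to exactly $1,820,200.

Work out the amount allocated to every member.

Sum of metered usage: 3,352 + 4,259 + 342 + 1,471 = 9,424.
Unrounded shares: Petrov 647,422.58; Bergstrom 822,605.24; Lindqvist 66,055.65; Dube 284,116.53.
Rounded to nearest $100: Petrov $647,400; Bergstrom $822,600; Lindqvist $66,100; Dube $284,100. Sum = $1,820,200.
No rounding difference to absorb.

Petrov: $647,400 · Bergstrom: $822,600 · Lindqvist: $66,100 · Dube: $284,100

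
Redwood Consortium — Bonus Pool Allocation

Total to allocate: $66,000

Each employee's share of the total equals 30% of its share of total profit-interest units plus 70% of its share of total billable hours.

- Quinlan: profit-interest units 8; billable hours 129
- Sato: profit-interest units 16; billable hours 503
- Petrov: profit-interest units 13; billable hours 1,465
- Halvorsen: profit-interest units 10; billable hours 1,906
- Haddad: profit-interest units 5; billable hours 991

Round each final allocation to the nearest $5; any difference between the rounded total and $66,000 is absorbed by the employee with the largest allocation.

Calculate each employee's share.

Profit-interest units total 52; billable hours total 4,994.
Blended shares (30% profit-interest units + 70% billable hours): Quinlan 0.0642; Sato 0.1628; Petrov 0.2803; Halvorsen 0.3249; Haddad 0.1678.
Unrounded shares: Quinlan 4,239.55; Sato 10,745.61; Petrov 18,502.86; Halvorsen 21,440.29; Haddad 11,071.69.
Rounded to nearest $5: Quinlan $4,240; Sato $10,745; Petrov $18,505; Halvorsen $21,440; Haddad $11,070. Sum = $66,000.
Rounded total matches; no reconciliation needed.

Quinlan: $4,240 · Sato: $10,745 · Petrov: $18,505 · Halvorsen: $21,440 · Haddad: $11,070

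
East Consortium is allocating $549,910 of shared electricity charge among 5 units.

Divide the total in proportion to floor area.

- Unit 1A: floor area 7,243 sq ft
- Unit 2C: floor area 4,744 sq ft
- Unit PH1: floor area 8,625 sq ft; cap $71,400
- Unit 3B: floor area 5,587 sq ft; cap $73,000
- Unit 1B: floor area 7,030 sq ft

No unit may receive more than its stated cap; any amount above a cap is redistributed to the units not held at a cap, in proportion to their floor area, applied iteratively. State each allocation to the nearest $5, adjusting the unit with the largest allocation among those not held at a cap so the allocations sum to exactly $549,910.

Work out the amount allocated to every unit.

Total floor area = 33,229.
Proportional shares (ignoring caps): Unit 1A 119,865.12; Unit 2C 78,508.92; Unit PH1 142,735.98; Unit 3B 92,459.81; Unit 1B 116,340.16.
Held at cap: Unit PH1 ($71,400), Unit 3B ($73,000); residual $405,510 reallocated over remaining floor area 19,017.
Redistributed shares: Unit 1A 154,446.49 → $154,445; Unit 2C 101,158.93 → $101,160; Unit 1B 149,904.57 → $149,905.

Unit 1A: $154,445 · Unit 2C: $101,160 · Unit PH1: $71,400 · Unit 3B: $73,000 · Unit 1B: $149,905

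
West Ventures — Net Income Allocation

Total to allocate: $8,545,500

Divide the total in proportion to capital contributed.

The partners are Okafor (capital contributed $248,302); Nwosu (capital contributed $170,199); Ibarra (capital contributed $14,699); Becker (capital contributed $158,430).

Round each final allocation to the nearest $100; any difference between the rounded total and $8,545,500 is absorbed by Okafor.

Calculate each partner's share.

Okafor: $3,586,400; Nwosu: $2,458,400; Ibarra: $212,300; Becker: $2,288,400

Sum of capital contributed: 591,630.
Pro-rata amounts: Okafor 248,302/591,630 × $8,545,500 = 3,586,472.53; Nwosu 170,199/591,630 × $8,545,500 = 2,458,353.29; Ibarra 14,699/591,630 × $8,545,500 = 212,312.26; Becker 158,430/591,630 × $8,545,500 = 2,288,361.92.
Rounded to nearest $100: Okafor $3,586,500; Nwosu $2,458,400; Ibarra $212,300; Becker $2,288,400. Sum = $8,545,600.
Difference $8,545,500 − $8,545,600 = −$100 applied to Okafor: Okafor becomes $3,586,400.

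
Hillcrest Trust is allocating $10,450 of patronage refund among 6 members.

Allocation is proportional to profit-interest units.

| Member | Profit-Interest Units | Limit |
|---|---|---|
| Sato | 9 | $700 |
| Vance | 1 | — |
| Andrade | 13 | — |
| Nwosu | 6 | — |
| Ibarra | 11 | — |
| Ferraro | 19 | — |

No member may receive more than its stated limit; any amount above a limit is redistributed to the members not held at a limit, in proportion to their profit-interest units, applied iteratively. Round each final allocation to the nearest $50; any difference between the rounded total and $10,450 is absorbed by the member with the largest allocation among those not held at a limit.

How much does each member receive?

Sato: $700; Vance: $200; Andrade: $2,550; Nwosu: $1,150; Ibarra: $2,150; Ferraro: $3,700

Combined profit-interest units = 59.
Pro-rata shares before constraints: Sato 1,594.07; Vance 177.12; Andrade 2,302.54; Nwosu 1,062.71; Ibarra 1,948.31; Ferraro 3,365.25.
Capped: Sato ($700); balance $9,750 reallocated over remaining profit-interest units 50.
Shares after redistribution: Vance 195.00 → $200; Andrade 2,535.00 → $2,550; Nwosu 1,170.00 → $1,150; Ibarra 2,145.00 → $2,150; Ferraro 3,705.00 → $3,700.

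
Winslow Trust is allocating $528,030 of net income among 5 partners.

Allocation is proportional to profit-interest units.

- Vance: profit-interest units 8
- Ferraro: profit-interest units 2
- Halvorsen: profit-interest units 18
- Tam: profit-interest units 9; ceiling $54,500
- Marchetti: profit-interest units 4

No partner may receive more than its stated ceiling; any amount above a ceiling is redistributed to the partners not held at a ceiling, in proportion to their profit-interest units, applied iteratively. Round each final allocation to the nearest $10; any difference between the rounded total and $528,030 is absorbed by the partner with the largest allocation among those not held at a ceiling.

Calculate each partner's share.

Profit-interest units total: 41.
Pro-rata shares before constraints: Vance 103,030.24; Ferraro 25,757.56; Halvorsen 231,818.05; Tam 115,909.02; Marchetti 51,515.12.
Cap binds for Tam ($54,500); residual $473,530 reallocated over remaining profit-interest units 32.
Shares after redistribution: Vance 118,382.50 → $118,380; Ferraro 29,595.62 → $29,600; Halvorsen 266,360.62 → $266,360; Marchetti 59,191.25 → $59,190.

Vance: $118,380 · Ferraro: $29,600 · Halvorsen: $266,360 · Tam: $54,500 · Marchetti: $59,190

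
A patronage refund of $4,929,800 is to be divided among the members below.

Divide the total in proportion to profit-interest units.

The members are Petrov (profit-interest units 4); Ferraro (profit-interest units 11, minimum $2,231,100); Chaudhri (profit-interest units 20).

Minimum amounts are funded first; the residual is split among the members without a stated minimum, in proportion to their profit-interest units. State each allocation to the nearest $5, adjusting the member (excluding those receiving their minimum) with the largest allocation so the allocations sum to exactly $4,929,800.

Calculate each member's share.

Guaranteed amounts: Ferraro $2,231,100. Balance $2,698,700.
Balance split over remaining profit-interest units 24: Petrov 449,783.33 → $449,785; Chaudhri 2,248,916.67 → $2,248,915.

Petrov: $449,785; Ferraro: $2,231,100; Chaudhri: $2,248,915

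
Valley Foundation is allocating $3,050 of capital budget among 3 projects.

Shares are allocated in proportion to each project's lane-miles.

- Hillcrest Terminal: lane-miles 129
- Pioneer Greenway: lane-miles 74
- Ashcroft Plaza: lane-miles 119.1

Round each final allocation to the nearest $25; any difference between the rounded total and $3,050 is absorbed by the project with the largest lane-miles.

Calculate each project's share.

Combined lane-miles = 129 + 74 + 119.1 = 322.1.
Pro-rata amounts: Hillcrest Terminal 1,221.52; Pioneer Greenway 700.71; Ashcroft Plaza 1,127.77.
After rounding ($25): Hillcrest Terminal $1,225; Pioneer Greenway $700; Ashcroft Plaza $1,125. Sum = $3,050.
No rounding difference to absorb.

Hillcrest Terminal: $1,225; Pioneer Greenway: $700; Ashcroft Plaza: $1,125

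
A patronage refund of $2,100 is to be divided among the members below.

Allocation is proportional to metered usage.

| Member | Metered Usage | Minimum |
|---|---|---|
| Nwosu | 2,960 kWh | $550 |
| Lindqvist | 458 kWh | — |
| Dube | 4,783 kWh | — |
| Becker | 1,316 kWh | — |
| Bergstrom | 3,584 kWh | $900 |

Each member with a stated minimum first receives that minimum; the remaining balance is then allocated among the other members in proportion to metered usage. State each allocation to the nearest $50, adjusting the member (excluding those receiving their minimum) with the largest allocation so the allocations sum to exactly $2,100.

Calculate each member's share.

Nwosu: $550 · Lindqvist: $50 · Dube: $450 · Becker: $150 · Bergstrom: $900

Minimums first: Nwosu $550; Bergstrom $900. Remaining pool $650.
Remaining pool split over remaining metered usage 6,557: Lindqvist 45.40 → $50; Dube 474.14 → $450; Becker 130.46 → $150.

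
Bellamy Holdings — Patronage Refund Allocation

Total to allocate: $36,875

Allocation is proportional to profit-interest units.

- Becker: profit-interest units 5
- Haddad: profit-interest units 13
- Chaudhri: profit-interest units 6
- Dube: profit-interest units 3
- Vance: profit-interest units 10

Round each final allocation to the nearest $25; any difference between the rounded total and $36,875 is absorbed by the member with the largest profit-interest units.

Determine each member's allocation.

Becker: $4,975 · Haddad: $12,950 · Chaudhri: $5,975 · Dube: $3,000 · Vance: $9,975

Sum of profit-interest units: 5 + 13 + 6 + 3 + 10 = 37.
Unrounded shares: Becker 4,983.11; Haddad 12,956.08; Chaudhri 5,979.73; Dube 2,989.86; Vance 9,966.22.
At nearest $25: Becker $4,975; Haddad $12,950; Chaudhri $5,975; Dube $3,000; Vance $9,975. Sum = $36,875.
No rounding difference to absorb.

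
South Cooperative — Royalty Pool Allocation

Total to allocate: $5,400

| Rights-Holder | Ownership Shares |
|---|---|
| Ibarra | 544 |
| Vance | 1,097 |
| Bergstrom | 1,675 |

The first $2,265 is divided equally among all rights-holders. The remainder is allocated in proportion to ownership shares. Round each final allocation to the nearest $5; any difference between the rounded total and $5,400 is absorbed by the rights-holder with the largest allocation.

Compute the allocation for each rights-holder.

First tranche $2,265 split equally: $755 each.
Remainder $3,135 by ownership shares (total 3,316): Ibarra 514.31 → $515; Vance 1,037.12 → $1,035; Bergstrom 1,583.57 → $1,585.
Totals: Ibarra $755 + $515 = $1,270; Vance $755 + $1,035 = $1,790; Bergstrom $755 + $1,585 = $2,340.

Ibarra: $1,270 · Vance: $1,790 · Bergstrom: $2,340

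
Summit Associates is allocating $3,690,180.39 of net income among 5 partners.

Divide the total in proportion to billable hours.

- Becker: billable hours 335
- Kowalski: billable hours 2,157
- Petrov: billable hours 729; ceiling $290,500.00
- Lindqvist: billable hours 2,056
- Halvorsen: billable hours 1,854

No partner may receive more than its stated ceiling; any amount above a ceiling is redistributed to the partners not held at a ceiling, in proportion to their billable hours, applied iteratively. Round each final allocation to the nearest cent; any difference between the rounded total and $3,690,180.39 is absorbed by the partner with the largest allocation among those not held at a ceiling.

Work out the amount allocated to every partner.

Combined billable hours = 7,131.
Pro-rata shares before constraints: Becker 173,357.2333; Kowalski 1,116,213.5887; Petrov 377,246.0390; Lindqvist 1,063,947.6766; Halvorsen 959,415.8523.
Capped: Petrov ($290,500.00); remaining pool $3,399,680.39 reallocated over remaining billable hours 6,402.
Shares after redistribution: Becker 177,896.4278 → $177,896.43; Kowalski 1,145,440.5813 → $1,145,440.58; Lindqvist 1,091,806.1359 → $1,091,806.14; Halvorsen 984,537.2451 → $984,537.25.
Rounding difference −$0.01 applied to Kowalski → $1,145,440.57.

Becker: $177,896.43 | Kowalski: $1,145,440.57 | Petrov: $290,500.00 | Lindqvist: $1,091,806.14 | Halvorsen: $984,537.25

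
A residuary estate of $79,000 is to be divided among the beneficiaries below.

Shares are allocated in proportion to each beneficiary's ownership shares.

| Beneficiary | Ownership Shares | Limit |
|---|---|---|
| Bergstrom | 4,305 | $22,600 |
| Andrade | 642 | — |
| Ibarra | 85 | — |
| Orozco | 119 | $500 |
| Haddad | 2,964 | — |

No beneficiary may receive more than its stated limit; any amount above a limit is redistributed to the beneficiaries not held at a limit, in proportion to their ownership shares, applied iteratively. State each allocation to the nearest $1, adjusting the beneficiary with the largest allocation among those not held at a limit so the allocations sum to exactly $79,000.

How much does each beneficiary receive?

Bergstrom: $22,600; Andrade: $9,723; Ibarra: $1,287; Orozco: $500; Haddad: $44,890

Ownership shares total: 8,115.
Unconstrained shares: Bergstrom 41,909.43; Andrade 6,249.91; Ibarra 827.48; Orozco 1,158.47; Haddad 28,854.71.
Cap binds for Bergstrom ($22,600), Orozco ($500); residual $55,900 reallocated over remaining ownership shares 3,691.
Redistributed shares: Andrade 9,723.06 → $9,723; Ibarra 1,287.32 → $1,287; Haddad 44,889.62 → $44,890.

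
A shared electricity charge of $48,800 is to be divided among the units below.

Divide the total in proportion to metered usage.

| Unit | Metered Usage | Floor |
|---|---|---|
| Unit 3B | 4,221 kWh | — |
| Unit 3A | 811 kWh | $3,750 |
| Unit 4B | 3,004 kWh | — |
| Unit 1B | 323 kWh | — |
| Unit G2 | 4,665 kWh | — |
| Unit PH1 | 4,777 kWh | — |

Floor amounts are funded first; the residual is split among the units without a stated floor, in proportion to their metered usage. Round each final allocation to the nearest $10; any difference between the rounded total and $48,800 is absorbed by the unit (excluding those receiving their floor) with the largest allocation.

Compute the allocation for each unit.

Minimums first: Unit 3A $3,750. Remaining pool $45,050.
Remaining pool split over remaining metered usage 16,990: Unit 3B 11,192.23 → $11,190; Unit 4B 7,965.29 → $7,970; Unit 1B 856.45 → $860; Unit G2 12,369.53 → $12,370; Unit PH1 12,666.50 → $12,670.
Rounding difference −$10 applied to Unit PH1 → $12,660.

Unit 3B: $11,190; Unit 3A: $3,750; Unit 4B: $7,970; Unit 1B: $860; Unit G2: $12,370; Unit PH1: $12,660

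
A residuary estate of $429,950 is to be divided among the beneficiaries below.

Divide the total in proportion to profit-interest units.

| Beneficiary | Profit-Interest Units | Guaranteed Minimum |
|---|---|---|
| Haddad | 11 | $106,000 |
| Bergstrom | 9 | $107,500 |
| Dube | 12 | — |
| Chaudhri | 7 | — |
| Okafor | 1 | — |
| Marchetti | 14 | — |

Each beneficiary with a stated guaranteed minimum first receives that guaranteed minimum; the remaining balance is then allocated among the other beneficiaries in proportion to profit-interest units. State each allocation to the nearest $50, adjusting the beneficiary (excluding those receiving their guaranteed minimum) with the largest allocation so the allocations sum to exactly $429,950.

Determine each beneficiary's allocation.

Haddad: $106,000 | Bergstrom: $107,500 | Dube: $76,400 | Chaudhri: $44,550 | Okafor: $6,350 | Marchetti: $89,150

Minimums first: Haddad $106,000; Bergstrom $107,500. Balance $216,450.
Balance split over remaining profit-interest units 34: Dube 76,394.12 → $76,400; Chaudhri 44,563.24 → $44,550; Okafor 6,366.18 → $6,350; Marchetti 89,126.47 → $89,150.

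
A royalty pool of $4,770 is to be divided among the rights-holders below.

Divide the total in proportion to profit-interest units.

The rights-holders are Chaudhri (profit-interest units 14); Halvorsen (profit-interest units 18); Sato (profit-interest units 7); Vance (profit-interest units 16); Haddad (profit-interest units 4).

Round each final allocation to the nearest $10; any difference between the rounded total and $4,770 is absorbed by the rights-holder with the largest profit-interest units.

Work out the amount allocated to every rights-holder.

Chaudhri: $1,130 | Halvorsen: $1,460 | Sato: $570 | Vance: $1,290 | Haddad: $320

Total profit-interest units = 14 + 18 + 7 + 16 + 4 = 59.
Unrounded shares: Chaudhri 1,131.86; Halvorsen 1,455.25; Sato 565.93; Vance 1,293.56; Haddad 323.39.
Rounded to nearest $10: Chaudhri $1,130; Halvorsen $1,460; Sato $570; Vance $1,290; Haddad $320. Sum = $4,770.
Rounded total matches; no reconciliation needed.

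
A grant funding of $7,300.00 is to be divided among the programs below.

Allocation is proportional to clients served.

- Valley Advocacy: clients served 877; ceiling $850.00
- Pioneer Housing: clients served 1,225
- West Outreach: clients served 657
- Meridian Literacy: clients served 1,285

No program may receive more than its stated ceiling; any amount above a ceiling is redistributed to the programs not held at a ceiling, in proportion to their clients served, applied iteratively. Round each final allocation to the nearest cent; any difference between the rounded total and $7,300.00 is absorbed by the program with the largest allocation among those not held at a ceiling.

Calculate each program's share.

Valley Advocacy: $850.00 | Pioneer Housing: $2,494.87 | West Outreach: $1,338.06 | Meridian Literacy: $2,617.07

Sum of clients served: 4,044.
Proportional shares (ignoring caps): Valley Advocacy 1,583.1108; Pioneer Housing 2,211.3007; West Outreach 1,185.9792; Meridian Literacy 2,319.6093.
Cap binds for Valley Advocacy ($850.00); balance $6,450.00 reallocated over remaining clients served 3,167.
Shares after redistribution: Pioneer Housing 2,494.8690 → $2,494.87; West Outreach 1,338.0644 → $1,338.06; Meridian Literacy 2,617.0666 → $2,617.07.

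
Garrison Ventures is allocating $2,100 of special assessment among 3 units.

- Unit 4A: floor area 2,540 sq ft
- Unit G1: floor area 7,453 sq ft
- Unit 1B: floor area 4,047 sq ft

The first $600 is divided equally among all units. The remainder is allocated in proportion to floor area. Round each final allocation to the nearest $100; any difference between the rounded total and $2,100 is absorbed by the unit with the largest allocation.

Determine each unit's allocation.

Unit 4A: $500; Unit G1: $1,000; Unit 1B: $600

Equal tier: $600 ÷ 3 = $200 apiece.
Remainder $1,500 by floor area (total 14,040): Unit 4A 271.37 → $300; Unit G1 796.26 → $800; Unit 1B 432.37 → $400.
Totals: Unit 4A $200 + $300 = $500; Unit G1 $200 + $800 = $1,000; Unit 1B $200 + $400 = $600.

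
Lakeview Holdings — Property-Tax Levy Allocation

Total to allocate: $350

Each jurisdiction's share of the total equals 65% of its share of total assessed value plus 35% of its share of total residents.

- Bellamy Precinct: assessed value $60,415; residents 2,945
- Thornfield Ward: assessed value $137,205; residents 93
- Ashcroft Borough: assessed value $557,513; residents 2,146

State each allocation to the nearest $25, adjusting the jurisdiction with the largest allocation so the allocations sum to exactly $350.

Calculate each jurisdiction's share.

Assessed value total 755,133; residents total 5,184.
Combined weights (65% assessed value + 35% residents): Bellamy Precinct 0.2508; Thornfield Ward 0.1244; Ashcroft Borough 0.6248.
Raw shares: Bellamy Precinct 87.79; Thornfield Ward 43.53; Ashcroft Borough 218.67.
After rounding ($25): Bellamy Precinct $100; Thornfield Ward $50; Ashcroft Borough $225. Sum = $375.
Difference $350 − $375 = −$25 applied to largest allocation (Ashcroft Borough): Ashcroft Borough becomes $200.

Bellamy Precinct: $100 | Thornfield Ward: $50 | Ashcroft Borough: $200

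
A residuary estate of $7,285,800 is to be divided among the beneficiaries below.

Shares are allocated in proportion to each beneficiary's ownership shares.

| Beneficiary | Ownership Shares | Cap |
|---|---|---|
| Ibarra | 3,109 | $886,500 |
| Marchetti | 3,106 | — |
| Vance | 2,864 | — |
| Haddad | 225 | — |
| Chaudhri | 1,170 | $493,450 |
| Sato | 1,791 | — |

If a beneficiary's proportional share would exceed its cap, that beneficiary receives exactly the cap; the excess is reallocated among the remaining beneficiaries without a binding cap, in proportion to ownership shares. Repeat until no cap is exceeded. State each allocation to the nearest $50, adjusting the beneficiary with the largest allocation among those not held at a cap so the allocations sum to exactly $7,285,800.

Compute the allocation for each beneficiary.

Ibarra: $886,500 · Marchetti: $2,296,950 · Vance: $2,118,000 · Haddad: $166,400 · Chaudhri: $493,450 · Sato: $1,324,500

Total ownership shares = 12,265.
Pro-rata shares before constraints: Ibarra 1,846,844.86; Marchetti 1,845,062.76; Vance 1,701,307.07; Haddad 133,657.15; Chaudhri 695,017.20; Sato 1,063,910.95.
Held at cap: Ibarra ($886,500), Chaudhri ($493,450); remaining pool $5,905,850 reallocated over remaining ownership shares 7,986.
Redistributed shares: Marchetti 2,296,965.95 → $2,296,950; Vance 2,118,000.80 → $2,118,000; Haddad 166,393.22 → $166,400; Sato 1,324,490.03 → $1,324,500.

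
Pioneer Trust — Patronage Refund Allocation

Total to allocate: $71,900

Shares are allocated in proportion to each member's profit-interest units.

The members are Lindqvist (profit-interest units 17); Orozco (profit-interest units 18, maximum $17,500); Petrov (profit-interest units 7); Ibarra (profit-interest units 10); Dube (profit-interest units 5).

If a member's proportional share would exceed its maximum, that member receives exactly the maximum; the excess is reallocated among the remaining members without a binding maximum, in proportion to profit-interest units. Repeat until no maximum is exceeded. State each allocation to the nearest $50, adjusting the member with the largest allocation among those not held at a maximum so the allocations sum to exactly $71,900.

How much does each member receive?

Total profit-interest units = 57.
Pro-rata shares before constraints: Lindqvist 21,443.86; Orozco 22,705.26; Petrov 8,829.82; Ibarra 12,614.04; Dube 6,307.02.
Held at cap: Orozco ($17,500); balance $54,400 reallocated over remaining profit-interest units 39.
Remaining shares: Lindqvist 23,712.82 → $23,700; Petrov 9,764.10 → $9,750; Ibarra 13,948.72 → $13,950; Dube 6,974.36 → $6,950.
Rounding difference +$50 applied to Lindqvist → $23,750.

Lindqvist: $23,750; Orozco: $17,500; Petrov: $9,750; Ibarra: $13,950; Dube: $6,950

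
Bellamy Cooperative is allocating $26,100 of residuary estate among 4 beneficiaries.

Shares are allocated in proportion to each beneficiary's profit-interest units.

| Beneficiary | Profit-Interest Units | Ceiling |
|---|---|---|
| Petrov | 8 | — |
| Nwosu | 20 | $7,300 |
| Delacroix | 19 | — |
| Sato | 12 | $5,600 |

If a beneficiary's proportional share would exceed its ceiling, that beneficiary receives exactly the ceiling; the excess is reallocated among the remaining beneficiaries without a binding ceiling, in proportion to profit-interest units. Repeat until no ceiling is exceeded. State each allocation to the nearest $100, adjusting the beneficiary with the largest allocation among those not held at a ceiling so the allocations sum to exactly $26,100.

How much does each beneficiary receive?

Petrov: $3,900; Nwosu: $7,300; Delacroix: $9,300; Sato: $5,600

Profit-interest units total: 59.
Unconstrained shares: Petrov 3,538.98; Nwosu 8,847.46; Delacroix 8,405.08; Sato 5,308.47.
Held at cap: Nwosu ($7,300); balance $18,800 reallocated over remaining profit-interest units 39.
Held at cap: Sato ($5,600); balance $13,200 reallocated over remaining profit-interest units 27.
Redistributed shares: Petrov 3,911.11 → $3,900; Delacroix 9,288.89 → $9,300.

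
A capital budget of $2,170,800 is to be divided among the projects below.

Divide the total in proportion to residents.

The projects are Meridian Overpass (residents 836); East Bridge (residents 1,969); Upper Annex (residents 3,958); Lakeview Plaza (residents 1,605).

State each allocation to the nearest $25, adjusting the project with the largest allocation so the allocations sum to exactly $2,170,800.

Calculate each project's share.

Sum of residents: 8,368.
Pro-rata amounts: Meridian Overpass 836/8,368 × $2,170,800 = 216,872.47; East Bridge 1,969/8,368 × $2,170,800 = 510,791.73; Upper Annex 3,958/8,368 × $2,170,800 = 1,026,771.80; Lakeview Plaza 1,605/8,368 × $2,170,800 = 416,364.01.
Rounded to nearest $25: Meridian Overpass $216,875; East Bridge $510,800; Upper Annex $1,026,775; Lakeview Plaza $416,375. Sum = $2,170,825.
Difference $2,170,800 − $2,170,825 = −$25 applied to largest allocation (Upper Annex): Upper Annex becomes $1,026,750.

Meridian Overpass: $216,875 | East Bridge: $510,800 | Upper Annex: $1,026,750 | Lakeview Plaza: $416,375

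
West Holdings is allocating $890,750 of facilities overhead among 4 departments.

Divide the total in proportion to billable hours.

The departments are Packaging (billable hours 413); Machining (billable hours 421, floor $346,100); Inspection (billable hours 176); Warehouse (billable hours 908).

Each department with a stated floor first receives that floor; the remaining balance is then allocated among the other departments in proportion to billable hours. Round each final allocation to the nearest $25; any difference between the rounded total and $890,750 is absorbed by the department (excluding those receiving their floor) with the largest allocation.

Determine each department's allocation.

Packaging: $150,250 | Machining: $346,100 | Inspection: $64,025 | Warehouse: $330,375

Minimums first: Machining $346,100. Residual $544,650.
Residual split over remaining billable hours 1,497: Packaging 150,260.82 → $150,250; Inspection 64,033.67 → $64,025; Warehouse 330,355.51 → $330,350.
Rounding difference +$25 applied to Warehouse → $330,375.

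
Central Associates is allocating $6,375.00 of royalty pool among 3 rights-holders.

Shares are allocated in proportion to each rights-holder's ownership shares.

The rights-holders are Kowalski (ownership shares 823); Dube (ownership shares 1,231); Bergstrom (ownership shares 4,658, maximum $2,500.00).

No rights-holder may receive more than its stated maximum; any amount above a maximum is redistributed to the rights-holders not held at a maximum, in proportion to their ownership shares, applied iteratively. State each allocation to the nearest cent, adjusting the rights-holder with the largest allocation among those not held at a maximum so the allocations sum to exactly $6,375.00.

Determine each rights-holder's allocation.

Kowalski: $1,552.64 · Dube: $2,322.36 · Bergstrom: $2,500.00

Ownership shares total: 6,712.
Pro-rata shares before constraints: Kowalski 781.6783; Dube 1,169.1932; Bergstrom 4,424.1284.
Cap binds for Bergstrom ($2,500.00); residual $3,875.00 reallocated over remaining ownership shares 2,054.
Shares after redistribution: Kowalski 1,552.6412 → $1,552.64; Dube 2,322.3588 → $2,322.36.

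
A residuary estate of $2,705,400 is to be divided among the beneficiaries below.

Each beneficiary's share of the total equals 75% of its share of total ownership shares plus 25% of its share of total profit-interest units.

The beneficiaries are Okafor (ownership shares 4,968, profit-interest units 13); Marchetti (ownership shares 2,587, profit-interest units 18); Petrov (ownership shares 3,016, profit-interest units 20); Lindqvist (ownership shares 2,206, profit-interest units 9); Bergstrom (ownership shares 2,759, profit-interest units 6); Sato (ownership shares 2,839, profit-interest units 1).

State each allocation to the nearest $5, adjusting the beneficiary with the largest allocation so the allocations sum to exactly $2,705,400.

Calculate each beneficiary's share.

Ownership shares total 18,375; profit-interest units total 67.
Combined weights (75% ownership shares + 25% profit-interest units): Okafor 0.2513; Marchetti 0.1728; Petrov 0.1977; Lindqvist 0.1236; Bergstrom 0.1350; Sato 0.1196.
Raw shares: Okafor 679,820.95; Marchetti 467,374.13; Petrov 534,935.78; Lindqvist 334,449.41; Bergstrom 365,229.82; Sato 323,589.90.
After rounding ($5): Okafor $679,820; Marchetti $467,375; Petrov $534,935; Lindqvist $334,450; Bergstrom $365,230; Sato $323,590. Sum = $2,705,400.
No rounding difference to absorb.

Okafor: $679,820 · Marchetti: $467,375 · Petrov: $534,935 · Lindqvist: $334,450 · Bergstrom: $365,230 · Sato: $323,590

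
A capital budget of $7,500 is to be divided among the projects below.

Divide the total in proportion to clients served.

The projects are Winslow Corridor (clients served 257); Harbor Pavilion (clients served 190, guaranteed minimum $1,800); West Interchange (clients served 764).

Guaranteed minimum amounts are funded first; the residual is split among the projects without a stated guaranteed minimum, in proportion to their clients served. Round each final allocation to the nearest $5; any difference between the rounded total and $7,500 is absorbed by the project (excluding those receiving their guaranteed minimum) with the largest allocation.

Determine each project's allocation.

Winslow Corridor: $1,435 · Harbor Pavilion: $1,800 · West Interchange: $4,265

Fund the minimums — Harbor Pavilion $1,800. Residual $5,700.
Residual split over remaining clients served 1,021: Winslow Corridor 1,434.77 → $1,435; West Interchange 4,265.23 → $4,265.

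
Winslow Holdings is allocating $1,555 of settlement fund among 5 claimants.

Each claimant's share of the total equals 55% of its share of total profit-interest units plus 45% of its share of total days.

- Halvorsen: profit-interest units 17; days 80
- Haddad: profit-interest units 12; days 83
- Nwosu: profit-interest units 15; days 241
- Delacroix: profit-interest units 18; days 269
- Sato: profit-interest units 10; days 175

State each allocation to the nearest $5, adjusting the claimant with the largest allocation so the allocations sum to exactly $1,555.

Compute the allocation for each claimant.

Totals — profit-interest units 72, days 848.
Blended shares (55% profit-interest units + 45% days): Halvorsen 0.1723; Haddad 0.1357; Nwosu 0.2425; Delacroix 0.2802; Sato 0.1693.
Unrounded shares: Halvorsen 267.95; Haddad 211.03; Nwosu 377.04; Delacroix 435.79; Sato 263.19.
After rounding ($5): Halvorsen $270; Haddad $210; Nwosu $375; Delacroix $435; Sato $265. Sum = $1,555.
Rounded total matches; no reconciliation needed.

Halvorsen: $270 | Haddad: $210 | Nwosu: $375 | Delacroix: $435 | Sato: $265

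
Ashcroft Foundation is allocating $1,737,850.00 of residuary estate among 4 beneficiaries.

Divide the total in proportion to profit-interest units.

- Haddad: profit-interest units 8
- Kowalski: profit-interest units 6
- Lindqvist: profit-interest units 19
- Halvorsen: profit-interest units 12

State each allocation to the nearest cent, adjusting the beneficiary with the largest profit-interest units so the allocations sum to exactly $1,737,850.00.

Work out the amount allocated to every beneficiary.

Sum of profit-interest units: 8 + 6 + 19 + 12 = 45.
Raw shares: Haddad 308,951.1111; Kowalski 231,713.3333; Lindqvist 733,758.8889; Halvorsen 463,426.6667.
At nearest cent: Haddad $308,951.11; Kowalski $231,713.33; Lindqvist $733,758.89; Halvorsen $463,426.67. Sum = $1,737,850.00.
Sum already equals the total — no adjustment.

Haddad: $308,951.11; Kowalski: $231,713.33; Lindqvist: $733,758.89; Halvorsen: $463,426.67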